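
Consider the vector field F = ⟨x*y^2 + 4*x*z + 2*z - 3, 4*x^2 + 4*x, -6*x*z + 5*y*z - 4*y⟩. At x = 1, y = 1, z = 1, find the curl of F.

(1, 12, 10)

(∇×F)₁ = ∂F₃/∂y − ∂F₂/∂z = 5*z - 4
(∇×F)₂ = ∂F₁/∂z − ∂F₃/∂x = 4*x + 6*z + 2
(∇×F)₃ = ∂F₂/∂x − ∂F₁/∂y = -2*x*y + 8*x + 4
∇×F = (5*z - 4, 4*x + 6*z + 2, -2*x*y + 8*x + 4)
At (1, 1, 1): (1, 12, 10).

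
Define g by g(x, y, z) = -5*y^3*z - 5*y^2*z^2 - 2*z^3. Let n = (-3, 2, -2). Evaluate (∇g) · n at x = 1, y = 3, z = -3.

∂g/∂x = 0
∂g/∂y = -15*y^2*z - 10*y*z^2
∂g/∂z = -5*y^3 - 10*y^2*z - 6*z^2
∇g at (1, 3, -3) = (0, 135, 81)
∇g · n = (0)(-3) + (135)(2) + (81)(-2) = 108

108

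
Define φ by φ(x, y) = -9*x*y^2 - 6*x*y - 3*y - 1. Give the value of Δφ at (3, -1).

-54

∂²φ/∂x² = 0
∂²φ/∂y² = -18*x
∇²φ = -18*x
At (3, -1): -54.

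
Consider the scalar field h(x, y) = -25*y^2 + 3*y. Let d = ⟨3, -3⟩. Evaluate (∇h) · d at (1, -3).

-459

∂h/∂x = 0
∂h/∂y = -50*y + 3
∇h at (1, -3) = (0, 153)
∇h · d = (0)(3) + (153)(-3) = -459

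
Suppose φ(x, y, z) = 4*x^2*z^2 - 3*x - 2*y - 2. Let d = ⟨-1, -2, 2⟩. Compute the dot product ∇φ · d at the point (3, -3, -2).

-377

∂φ/∂x = 8*x*z^2 - 3
∂φ/∂y = -2
∂φ/∂z = 8*x^2*z
∇φ at (3, -3, -2) = (93, -2, -144)
∇φ · d = (93)(-1) + (-2)(-2) + (-144)(2) = -377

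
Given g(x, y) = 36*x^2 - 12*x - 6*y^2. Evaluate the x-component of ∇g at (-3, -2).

(∇g)_1 = ∂g/∂x = 72*x - 12
At (-3, -2): -228.

-228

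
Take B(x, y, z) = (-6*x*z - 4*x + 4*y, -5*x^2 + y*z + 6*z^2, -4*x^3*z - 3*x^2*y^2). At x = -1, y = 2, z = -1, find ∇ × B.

(-2, -30, 6)

(∇×B)₁ = ∂B₃/∂y − ∂B₂/∂z = -6*x^2*y - y - 12*z
(∇×B)₂ = ∂B₁/∂z − ∂B₃/∂x = 12*x^2*z + 6*x*y^2 - 6*x
(∇×B)₃ = ∂B₂/∂x − ∂B₁/∂y = -10*x - 4
∇×B = (-6*x^2*y - y - 12*z, 12*x^2*z + 6*x*y^2 - 6*x, -10*x - 4)
At (-1, 2, -1): (-2, -30, 6).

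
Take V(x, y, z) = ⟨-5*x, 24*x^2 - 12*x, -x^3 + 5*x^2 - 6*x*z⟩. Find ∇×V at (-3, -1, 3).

(∇×V)₁ = ∂V₃/∂y − ∂V₂/∂z = 0
(∇×V)₂ = ∂V₁/∂z − ∂V₃/∂x = 3*x^2 - 10*x + 6*z
(∇×V)₃ = ∂V₂/∂x − ∂V₁/∂y = 48*x - 12
∇×V = (0, 3*x^2 - 10*x + 6*z, 48*x - 12)
At (-3, -1, 3): (0, 75, -156).

(0, 75, -156)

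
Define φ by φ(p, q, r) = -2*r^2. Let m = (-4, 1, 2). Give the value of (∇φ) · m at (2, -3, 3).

-24

∂φ/∂p = 0
∂φ/∂q = 0
∂φ/∂r = -4*r
∇φ at (2, -3, 3) = (0, 0, -12)
∇φ · m = (0)(-4) + (0)(1) + (-12)(2) = -24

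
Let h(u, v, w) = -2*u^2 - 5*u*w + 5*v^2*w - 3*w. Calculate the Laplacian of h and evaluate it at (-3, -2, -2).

-24

∂²h/∂u² = -4
∂²h/∂v² = 10*w
∂²h/∂w² = 0
∇²h = 10*w - 4
At (-3, -2, -2): -24.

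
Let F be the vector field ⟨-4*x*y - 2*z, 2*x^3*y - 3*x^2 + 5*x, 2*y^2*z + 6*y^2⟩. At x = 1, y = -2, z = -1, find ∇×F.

(∇×F)₁ = ∂F₃/∂y − ∂F₂/∂z = 4*y*z + 12*y
(∇×F)₂ = ∂F₁/∂z − ∂F₃/∂x = -2
(∇×F)₃ = ∂F₂/∂x − ∂F₁/∂y = 6*x^2*y - 2*x + 5
∇×F = (4*y*z + 12*y, -2, 6*x^2*y - 2*x + 5)
At (1, -2, -1): (-16, -2, -9).

(-16, -2, -9)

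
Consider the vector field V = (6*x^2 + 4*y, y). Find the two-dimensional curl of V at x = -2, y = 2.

∂V₂/∂x = 0
∂V₁/∂y = 4
Scalar curl = -4
At (-2, 2): -4.

-4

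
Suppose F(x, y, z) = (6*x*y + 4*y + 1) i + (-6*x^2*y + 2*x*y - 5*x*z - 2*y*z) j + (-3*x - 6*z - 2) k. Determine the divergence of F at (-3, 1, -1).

-58

∂F₁/∂x = 6*y
∂F₂/∂y = -6*x^2 + 2*x - 2*z
∂F₃/∂z = -6
∇·F = -6*x^2 + 2*x + 6*y - 2*z - 6
At (-3, 1, -1): -58.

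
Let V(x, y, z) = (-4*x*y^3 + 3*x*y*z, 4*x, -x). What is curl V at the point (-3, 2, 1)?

(∇×V)₁ = ∂V₃/∂y − ∂V₂/∂z = 0
(∇×V)₂ = ∂V₁/∂z − ∂V₃/∂x = 3*x*y + 1
(∇×V)₃ = ∂V₂/∂x − ∂V₁/∂y = 12*x*y^2 - 3*x*z + 4
∇×V = (0, 3*x*y + 1, 12*x*y^2 - 3*x*z + 4)
At (-3, 2, 1): (0, -17, -131).

(0, -17, -131)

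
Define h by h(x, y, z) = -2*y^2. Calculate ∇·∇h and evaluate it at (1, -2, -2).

∂²h/∂x² = 0
∂²h/∂y² = -4
∂²h/∂z² = 0
∇²h = -4
At (1, -2, -2): -4.

-4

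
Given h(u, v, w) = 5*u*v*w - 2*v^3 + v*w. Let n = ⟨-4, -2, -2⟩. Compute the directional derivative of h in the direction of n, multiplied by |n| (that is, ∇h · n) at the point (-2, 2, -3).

150

∂h/∂u = 5*v*w
∂h/∂v = 5*u*w - 6*v^2 + w
∂h/∂w = 5*u*v + v
∇h at (-2, 2, -3) = (-30, 3, -18)
∇h · n = (-30)(-4) + (3)(-2) + (-18)(-2) = 150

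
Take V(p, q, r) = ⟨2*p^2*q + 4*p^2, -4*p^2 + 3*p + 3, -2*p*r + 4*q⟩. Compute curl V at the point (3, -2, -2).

(∇×V)₁ = ∂V₃/∂q − ∂V₂/∂r = 4
(∇×V)₂ = ∂V₁/∂r − ∂V₃/∂p = 2*r
(∇×V)₃ = ∂V₂/∂p − ∂V₁/∂q = -2*p^2 - 8*p + 3
∇×V = (4, 2*r, -2*p^2 - 8*p + 3)
At (3, -2, -2): (4, -4, -39).

(4, -4, -39)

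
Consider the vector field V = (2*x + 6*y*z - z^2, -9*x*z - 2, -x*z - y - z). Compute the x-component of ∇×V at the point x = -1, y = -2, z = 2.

(∇×V)_1 = ∂V₃/∂y − ∂V₂/∂z
= -1 − (-9*x)
= 9*x - 1
At (-1, -2, 2): -10.

-10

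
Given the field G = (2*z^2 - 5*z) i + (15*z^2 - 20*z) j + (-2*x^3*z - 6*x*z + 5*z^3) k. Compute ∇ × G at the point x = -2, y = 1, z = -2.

(80, -73, 0)

(∇×G)₁ = ∂G₃/∂y − ∂G₂/∂z = -30*z + 20
(∇×G)₂ = ∂G₁/∂z − ∂G₃/∂x = 6*x^2*z + 10*z - 5
(∇×G)₃ = ∂G₂/∂x − ∂G₁/∂y = 0
∇×G = (-30*z + 20, 6*x^2*z + 10*z - 5, 0)
At (-2, 1, -2): (80, -73, 0).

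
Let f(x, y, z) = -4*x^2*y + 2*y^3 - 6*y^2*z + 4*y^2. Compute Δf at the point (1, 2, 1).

4

∂²f/∂x² = -8*y
∂²f/∂y² = 4*(3*y - 3*z + 2)
∂²f/∂z² = 0
∇²f = 4*y - 12*z + 8
At (1, 2, 1): 4.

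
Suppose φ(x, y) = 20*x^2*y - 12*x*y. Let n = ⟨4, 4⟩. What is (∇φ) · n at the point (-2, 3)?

-688

∂φ/∂x = 40*x*y - 12*y
∂φ/∂y = 20*x^2 - 12*x
∇φ at (-2, 3) = (-276, 104)
∇φ · n = (-276)(4) + (104)(4) = -688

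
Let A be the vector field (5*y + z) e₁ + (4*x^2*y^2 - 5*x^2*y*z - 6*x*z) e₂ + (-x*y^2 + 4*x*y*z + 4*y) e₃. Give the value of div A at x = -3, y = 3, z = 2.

90

∂A₁/∂x = 0
∂A₂/∂y = 8*x^2*y - 5*x^2*z
∂A₃/∂z = 4*x*y
∇·A = 8*x^2*y - 5*x^2*z + 4*x*y
At (-3, 3, 2): 90.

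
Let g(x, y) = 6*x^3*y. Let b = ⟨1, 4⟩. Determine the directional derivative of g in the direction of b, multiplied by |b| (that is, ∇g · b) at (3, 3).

∂g/∂x = 18*x^2*y
∂g/∂y = 6*x^3
∇g at (3, 3) = (486, 162)
∇g · b = (486)(1) + (162)(4) = 1134

1134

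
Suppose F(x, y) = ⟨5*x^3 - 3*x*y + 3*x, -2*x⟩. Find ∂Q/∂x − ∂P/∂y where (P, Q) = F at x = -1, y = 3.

∂F₂/∂x = -2
∂F₁/∂y = -3*x
Scalar curl = 3*x - 2
At (-1, 3): -5.

-5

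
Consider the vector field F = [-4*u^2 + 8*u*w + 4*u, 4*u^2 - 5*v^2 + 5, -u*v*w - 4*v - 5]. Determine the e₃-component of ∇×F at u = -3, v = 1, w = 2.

(∇×F)_3 = ∂F₂/∂u − ∂F₁/∂v
= 8*u − (0)
= 8*u
At (-3, 1, 2): -24.

-24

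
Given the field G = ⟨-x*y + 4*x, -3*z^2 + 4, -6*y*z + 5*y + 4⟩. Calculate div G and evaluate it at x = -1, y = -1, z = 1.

∂G₁/∂x = -y + 4
∂G₂/∂y = 0
∂G₃/∂z = -6*y
∇·G = -7*y + 4
At (-1, -1, 1): 11.

11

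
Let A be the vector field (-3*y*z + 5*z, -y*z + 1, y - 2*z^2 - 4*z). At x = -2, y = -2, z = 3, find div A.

-19

∂A₁/∂x = 0
∂A₂/∂y = -z
∂A₃/∂z = -4*z - 4
∇·A = -5*z - 4
At (-2, -2, 3): -19.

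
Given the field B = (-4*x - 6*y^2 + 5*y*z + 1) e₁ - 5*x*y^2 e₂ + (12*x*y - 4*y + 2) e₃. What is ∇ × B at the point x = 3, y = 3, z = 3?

(∇×B)₁ = ∂B₃/∂y − ∂B₂/∂z = 12*x - 4
(∇×B)₂ = ∂B₁/∂z − ∂B₃/∂x = -7*y
(∇×B)₃ = ∂B₂/∂x − ∂B₁/∂y = -5*y^2 + 12*y - 5*z
∇×B = (12*x - 4, -7*y, -5*y^2 + 12*y - 5*z)
At (3, 3, 3): (32, -21, -24).

(32, -21, -24)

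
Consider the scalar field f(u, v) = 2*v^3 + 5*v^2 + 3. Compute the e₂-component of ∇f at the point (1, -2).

4

(∇f)_2 = ∂f/∂v = 6*v^2 + 10*v
At (1, -2): 4.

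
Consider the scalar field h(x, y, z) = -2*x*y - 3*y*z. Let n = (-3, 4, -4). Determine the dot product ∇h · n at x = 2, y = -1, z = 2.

∂h/∂x = -2*y
∂h/∂y = -2*x - 3*z
∂h/∂z = -3*y
∇h at (2, -1, 2) = (2, -10, 3)
∇h · n = (2)(-3) + (-10)(4) + (3)(-4) = -58

-58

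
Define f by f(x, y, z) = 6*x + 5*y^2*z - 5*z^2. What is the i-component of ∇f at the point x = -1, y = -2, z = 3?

(∇f)_1 = ∂f/∂x = 6
At (-1, -2, 3): 6.

6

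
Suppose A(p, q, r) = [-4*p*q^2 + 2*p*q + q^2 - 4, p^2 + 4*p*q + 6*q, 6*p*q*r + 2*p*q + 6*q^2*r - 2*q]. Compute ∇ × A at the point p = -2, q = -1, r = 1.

(-30, 8, 14)

(∇×A)₁ = ∂A₃/∂q − ∂A₂/∂r = 6*p*r + 2*p + 12*q*r - 2
(∇×A)₂ = ∂A₁/∂r − ∂A₃/∂p = -6*q*r - 2*q
(∇×A)₃ = ∂A₂/∂p − ∂A₁/∂q = 8*p*q + 2*q
∇×A = (6*p*r + 2*p + 12*q*r - 2, -6*q*r - 2*q, 8*p*q + 2*q)
At (-2, -1, 1): (-30, 8, 14).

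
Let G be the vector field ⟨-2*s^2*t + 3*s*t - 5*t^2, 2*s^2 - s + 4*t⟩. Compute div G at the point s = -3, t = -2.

-26

∂G₁/∂s = -4*s*t + 3*t
∂G₂/∂t = 4
∇·G = -4*s*t + 3*t + 4
At (-3, -2): -26.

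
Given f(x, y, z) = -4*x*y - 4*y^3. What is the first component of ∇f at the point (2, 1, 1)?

-4

(∇f)_1 = ∂f/∂x = -4*y
At (2, 1, 1): -4.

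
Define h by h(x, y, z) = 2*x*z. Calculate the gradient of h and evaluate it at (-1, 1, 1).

(2, 0, -2)

∂h/∂x = 2*z
∂h/∂y = 0
∂h/∂z = 2*x
∇h = (2*z, 0, 2*x)
At (-1, 1, 1): (2, 0, -2).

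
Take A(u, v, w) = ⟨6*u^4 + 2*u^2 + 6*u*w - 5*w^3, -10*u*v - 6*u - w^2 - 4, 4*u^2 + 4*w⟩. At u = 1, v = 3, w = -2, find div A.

10

∂A₁/∂u = 24*u^3 + 4*u + 6*w
∂A₂/∂v = -10*u
∂A₃/∂w = 4
∇·A = 24*u^3 - 6*u + 6*w + 4
At (1, 3, -2): 10.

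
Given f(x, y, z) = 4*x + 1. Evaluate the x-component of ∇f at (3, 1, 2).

(∇f)_1 = ∂f/∂x = 4
At (3, 1, 2): 4.

4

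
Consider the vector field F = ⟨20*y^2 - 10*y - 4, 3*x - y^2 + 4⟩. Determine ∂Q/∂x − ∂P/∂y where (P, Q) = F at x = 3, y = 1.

∂F₂/∂x = 3
∂F₁/∂y = 40*y - 10
Scalar curl = -40*y + 13
At (3, 1): -27.

-27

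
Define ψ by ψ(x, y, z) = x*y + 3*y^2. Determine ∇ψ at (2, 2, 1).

∂ψ/∂x = y
∂ψ/∂y = x + 6*y
∂ψ/∂z = 0
∇ψ = (y, x + 6*y, 0)
At (2, 2, 1): (2, 14, 0).

(2, 14, 0)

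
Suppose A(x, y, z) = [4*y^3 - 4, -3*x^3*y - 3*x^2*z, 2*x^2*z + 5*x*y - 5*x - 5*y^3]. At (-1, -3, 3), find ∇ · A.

5

∂A₁/∂x = 0
∂A₂/∂y = -3*x^3
∂A₃/∂z = 2*x^2
∇·A = -3*x^3 + 2*x^2
At (-1, -3, 3): 5.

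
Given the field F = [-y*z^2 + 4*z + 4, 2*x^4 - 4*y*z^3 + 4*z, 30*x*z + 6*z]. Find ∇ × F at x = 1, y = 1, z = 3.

(104, -92, 17)

(∇×F)₁ = ∂F₃/∂y − ∂F₂/∂z = 12*y*z^2 - 4
(∇×F)₂ = ∂F₁/∂z − ∂F₃/∂x = -2*y*z - 30*z + 4
(∇×F)₃ = ∂F₂/∂x − ∂F₁/∂y = 8*x^3 + z^2
∇×F = (12*y*z^2 - 4, -2*y*z - 30*z + 4, 8*x^3 + z^2)
At (1, 1, 3): (104, -92, 17).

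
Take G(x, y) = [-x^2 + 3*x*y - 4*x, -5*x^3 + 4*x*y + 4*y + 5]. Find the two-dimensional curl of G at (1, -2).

∂G₂/∂x = -15*x^2 + 4*y
∂G₁/∂y = 3*x
Scalar curl = -15*x^2 - 3*x + 4*y
At (1, -2): -26.

-26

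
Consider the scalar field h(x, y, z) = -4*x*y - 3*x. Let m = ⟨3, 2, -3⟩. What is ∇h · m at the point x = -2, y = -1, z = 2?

19

∂h/∂x = -4*y - 3
∂h/∂y = -4*x
∂h/∂z = 0
∇h at (-2, -1, 2) = (1, 8, 0)
∇h · m = (1)(3) + (8)(2) + (0)(-3) = 19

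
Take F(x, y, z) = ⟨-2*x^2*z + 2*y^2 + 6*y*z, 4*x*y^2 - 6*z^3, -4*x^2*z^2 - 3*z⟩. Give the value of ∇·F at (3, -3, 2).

-243

∂F₁/∂x = -4*x*z
∂F₂/∂y = 8*x*y
∂F₃/∂z = -8*x^2*z - 3
∇·F = -8*x^2*z + 8*x*y - 4*x*z - 3
At (3, -3, 2): -243.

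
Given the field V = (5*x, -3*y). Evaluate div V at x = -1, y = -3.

2

∂V₁/∂x = 5
∂V₂/∂y = -3
∇·V = 2
At (-1, -3): 2.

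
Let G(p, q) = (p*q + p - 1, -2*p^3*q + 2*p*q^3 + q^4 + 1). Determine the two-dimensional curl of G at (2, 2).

-34

∂G₂/∂p = -6*p^2*q + 2*q^3
∂G₁/∂q = p
Scalar curl = -6*p^2*q - p + 2*q^3
At (2, 2): -34.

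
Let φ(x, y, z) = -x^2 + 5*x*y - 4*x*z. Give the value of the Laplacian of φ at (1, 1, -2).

-2

∂²φ/∂x² = -2
∂²φ/∂y² = 0
∂²φ/∂z² = 0
∇²φ = -2
At (1, 1, -2): -2.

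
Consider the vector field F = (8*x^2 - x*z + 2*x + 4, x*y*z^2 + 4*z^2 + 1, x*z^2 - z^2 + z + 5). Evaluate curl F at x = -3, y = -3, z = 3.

(∇×F)₁ = ∂F₃/∂y − ∂F₂/∂z = -2*x*y*z - 8*z
(∇×F)₂ = ∂F₁/∂z − ∂F₃/∂x = -x - z^2
(∇×F)₃ = ∂F₂/∂x − ∂F₁/∂y = y*z^2
∇×F = (-2*x*y*z - 8*z, -x - z^2, y*z^2)
At (-3, -3, 3): (-78, -6, -27).

(-78, -6, -27)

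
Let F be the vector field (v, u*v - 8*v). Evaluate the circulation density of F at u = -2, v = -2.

-3

∂F₂/∂u = v
∂F₁/∂v = 1
Scalar curl = v - 1
At (-2, -2): -3.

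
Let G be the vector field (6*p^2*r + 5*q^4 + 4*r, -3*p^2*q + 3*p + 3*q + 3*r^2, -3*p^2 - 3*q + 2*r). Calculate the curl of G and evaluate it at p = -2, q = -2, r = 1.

(-9, 16, 139)

(∇×G)₁ = ∂G₃/∂q − ∂G₂/∂r = -6*r - 3
(∇×G)₂ = ∂G₁/∂r − ∂G₃/∂p = 6*p^2 + 6*p + 4
(∇×G)₃ = ∂G₂/∂p − ∂G₁/∂q = -6*p*q - 20*q^3 + 3
∇×G = (-6*r - 3, 6*p^2 + 6*p + 4, -6*p*q - 20*q^3 + 3)
At (-2, -2, 1): (-9, 16, 139).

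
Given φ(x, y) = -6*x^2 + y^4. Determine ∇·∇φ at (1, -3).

96

∂²φ/∂x² = -12
∂²φ/∂y² = 12*y^2
∇²φ = 12*y^2 - 12
At (1, -3): 96.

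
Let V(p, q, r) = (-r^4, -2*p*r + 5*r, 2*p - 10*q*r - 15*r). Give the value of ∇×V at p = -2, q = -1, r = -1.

(∇×V)₁ = ∂V₃/∂q − ∂V₂/∂r = 2*p - 10*r - 5
(∇×V)₂ = ∂V₁/∂r − ∂V₃/∂p = -4*r^3 - 2
(∇×V)₃ = ∂V₂/∂p − ∂V₁/∂q = -2*r
∇×V = (2*p - 10*r - 5, -4*r^3 - 2, -2*r)
At (-2, -1, -1): (1, 2, 2).

(1, 2, 2)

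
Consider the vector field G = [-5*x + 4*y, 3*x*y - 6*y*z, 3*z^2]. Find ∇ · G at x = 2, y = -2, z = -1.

1

∂G₁/∂x = -5
∂G₂/∂y = 3*x - 6*z
∂G₃/∂z = 6*z
∇·G = 3*x - 5
At (2, -2, -1): 1.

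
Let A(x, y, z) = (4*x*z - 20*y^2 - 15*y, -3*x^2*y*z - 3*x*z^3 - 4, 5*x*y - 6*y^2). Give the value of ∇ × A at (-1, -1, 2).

(-32, 1, -61)

(∇×A)₁ = ∂A₃/∂y − ∂A₂/∂z = 3*x^2*y + 9*x*z^2 + 5*x - 12*y
(∇×A)₂ = ∂A₁/∂z − ∂A₃/∂x = 4*x - 5*y
(∇×A)₃ = ∂A₂/∂x − ∂A₁/∂y = -6*x*y*z + 40*y - 3*z^3 + 15
∇×A = (3*x^2*y + 9*x*z^2 + 5*x - 12*y, 4*x - 5*y, -6*x*y*z + 40*y - 3*z^3 + 15)
At (-1, -1, 2): (-32, 1, -61).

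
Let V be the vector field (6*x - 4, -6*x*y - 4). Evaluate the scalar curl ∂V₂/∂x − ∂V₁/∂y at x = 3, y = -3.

18

∂V₂/∂x = -6*y
∂V₁/∂y = 0
Scalar curl = -6*y
At (3, -3): 18.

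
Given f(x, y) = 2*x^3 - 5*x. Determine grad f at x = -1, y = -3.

∂f/∂x = 6*x^2 - 5
∂f/∂y = 0
∇f = (6*x^2 - 5, 0)
At (-1, -3): (1, 0).

(1, 0)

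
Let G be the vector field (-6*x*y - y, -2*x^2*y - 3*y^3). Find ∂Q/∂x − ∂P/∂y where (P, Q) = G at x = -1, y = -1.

-9

∂G₂/∂x = -4*x*y
∂G₁/∂y = -6*x - 1
Scalar curl = -4*x*y + 6*x + 1
At (-1, -1): -9.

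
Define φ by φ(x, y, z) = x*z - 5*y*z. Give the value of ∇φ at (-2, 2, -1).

∂φ/∂x = z
∂φ/∂y = -5*z
∂φ/∂z = x - 5*y
∇φ = (z, -5*z, x - 5*y)
At (-2, 2, -1): (-1, 5, -12).

(-1, 5, -12)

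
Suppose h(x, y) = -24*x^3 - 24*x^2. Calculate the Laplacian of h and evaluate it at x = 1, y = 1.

∂²h/∂x² = -48*(3*x + 1)
∂²h/∂y² = 0
∇²h = -144*x - 48
At (1, 1): -192.

-192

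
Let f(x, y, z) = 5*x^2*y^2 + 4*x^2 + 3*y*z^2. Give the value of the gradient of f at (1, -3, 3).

∂f/∂x = 10*x*y^2 + 8*x
∂f/∂y = 10*x^2*y + 3*z^2
∂f/∂z = 6*y*z
∇f = (10*x*y^2 + 8*x, 10*x^2*y + 3*z^2, 6*y*z)
At (1, -3, 3): (98, -3, -54).

(98, -3, -54)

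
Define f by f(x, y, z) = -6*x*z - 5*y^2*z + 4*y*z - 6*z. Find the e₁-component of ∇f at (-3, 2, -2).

(∇f)_1 = ∂f/∂x = -6*z
At (-3, 2, -2): 12.

12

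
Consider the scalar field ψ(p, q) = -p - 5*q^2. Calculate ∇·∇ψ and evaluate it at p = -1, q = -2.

∂²ψ/∂p² = 0
∂²ψ/∂q² = -10
∇²ψ = -10
At (-1, -2): -10.

-10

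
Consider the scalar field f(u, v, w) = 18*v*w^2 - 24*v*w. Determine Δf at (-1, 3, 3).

∂²f/∂u² = 0
∂²f/∂v² = 0
∂²f/∂w² = 36*v
∇²f = 36*v
At (-1, 3, 3): 108.

108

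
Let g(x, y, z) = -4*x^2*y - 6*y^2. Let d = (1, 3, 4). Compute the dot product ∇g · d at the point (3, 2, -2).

-228

∂g/∂x = -8*x*y
∂g/∂y = -4*x^2 - 12*y
∂g/∂z = 0
∇g at (3, 2, -2) = (-48, -60, 0)
∇g · d = (-48)(1) + (-60)(3) + (0)(4) = -228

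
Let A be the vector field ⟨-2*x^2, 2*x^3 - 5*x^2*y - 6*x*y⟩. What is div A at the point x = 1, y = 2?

∂A₁/∂x = -4*x
∂A₂/∂y = -5*x^2 - 6*x
∇·A = -5*x^2 - 10*x
At (1, 2): -15.

-15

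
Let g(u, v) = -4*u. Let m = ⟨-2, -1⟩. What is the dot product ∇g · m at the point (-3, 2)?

8

∂g/∂u = -4
∂g/∂v = 0
∇g at (-3, 2) = (-4, 0)
∇g · m = (-4)(-2) + (0)(-1) = 8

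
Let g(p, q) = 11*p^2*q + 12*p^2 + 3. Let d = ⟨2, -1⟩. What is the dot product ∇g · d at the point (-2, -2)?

∂g/∂p = 22*p*q + 24*p
∂g/∂q = 11*p^2
∇g at (-2, -2) = (40, 44)
∇g · d = (40)(2) + (44)(-1) = 36

36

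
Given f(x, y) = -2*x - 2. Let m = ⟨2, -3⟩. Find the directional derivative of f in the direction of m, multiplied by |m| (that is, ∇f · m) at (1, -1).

∂f/∂x = -2
∂f/∂y = 0
∇f at (1, -1) = (-2, 0)
∇f · m = (-2)(2) + (0)(-3) = -4

-4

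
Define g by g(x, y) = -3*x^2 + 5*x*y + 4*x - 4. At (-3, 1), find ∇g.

∂g/∂x = -6*x + 5*y + 4
∂g/∂y = 5*x
∇g = (-6*x + 5*y + 4, 5*x)
At (-3, 1): (27, -15).

(27, -15)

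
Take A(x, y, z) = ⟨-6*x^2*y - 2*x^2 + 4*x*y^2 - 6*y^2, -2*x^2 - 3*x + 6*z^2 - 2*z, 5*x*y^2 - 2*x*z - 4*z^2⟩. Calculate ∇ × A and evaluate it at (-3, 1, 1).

(∇×A)₁ = ∂A₃/∂y − ∂A₂/∂z = 10*x*y - 12*z + 2
(∇×A)₂ = ∂A₁/∂z − ∂A₃/∂x = -5*y^2 + 2*z
(∇×A)₃ = ∂A₂/∂x − ∂A₁/∂y = 6*x^2 - 8*x*y - 4*x + 12*y - 3
∇×A = (10*x*y - 12*z + 2, -5*y^2 + 2*z, 6*x^2 - 8*x*y - 4*x + 12*y - 3)
At (-3, 1, 1): (-40, -3, 99).

(-40, -3, 99)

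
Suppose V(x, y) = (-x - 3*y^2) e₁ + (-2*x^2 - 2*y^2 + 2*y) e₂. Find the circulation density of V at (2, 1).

-2

∂V₂/∂x = -4*x
∂V₁/∂y = -6*y
Scalar curl = -4*x + 6*y
At (2, 1): -2.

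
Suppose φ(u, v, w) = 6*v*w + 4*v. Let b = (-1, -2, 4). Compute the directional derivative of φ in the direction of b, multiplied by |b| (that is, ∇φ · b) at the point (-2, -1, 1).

∂φ/∂u = 0
∂φ/∂v = 6*w + 4
∂φ/∂w = 6*v
∇φ at (-2, -1, 1) = (0, 10, -6)
∇φ · b = (0)(-1) + (10)(-2) + (-6)(4) = -44

-44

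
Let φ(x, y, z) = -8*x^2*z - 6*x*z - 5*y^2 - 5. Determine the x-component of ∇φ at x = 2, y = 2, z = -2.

76

(∇φ)_1 = ∂φ/∂x = -16*x*z - 6*z
At (2, 2, -2): 76.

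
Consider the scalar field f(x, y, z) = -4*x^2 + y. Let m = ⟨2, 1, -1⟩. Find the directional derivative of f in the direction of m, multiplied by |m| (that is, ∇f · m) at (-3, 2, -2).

49

∂f/∂x = -8*x
∂f/∂y = 1
∂f/∂z = 0
∇f at (-3, 2, -2) = (24, 1, 0)
∇f · m = (24)(2) + (1)(1) + (0)(-1) = 49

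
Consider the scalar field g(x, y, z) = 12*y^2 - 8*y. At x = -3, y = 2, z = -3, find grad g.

∂g/∂x = 0
∂g/∂y = 24*y - 8
∂g/∂z = 0
∇g = (0, 24*y - 8, 0)
At (-3, 2, -3): (0, 40, 0).

(0, 40, 0)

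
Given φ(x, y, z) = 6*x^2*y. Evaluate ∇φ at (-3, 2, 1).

∂φ/∂x = 12*x*y
∂φ/∂y = 6*x^2
∂φ/∂z = 0
∇φ = (12*x*y, 6*x^2, 0)
At (-3, 2, 1): (-72, 54, 0).

(-72, 54, 0)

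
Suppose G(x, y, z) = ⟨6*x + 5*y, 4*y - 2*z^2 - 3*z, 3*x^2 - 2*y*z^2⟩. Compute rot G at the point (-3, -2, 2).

(3, 18, -5)

(∇×G)₁ = ∂G₃/∂y − ∂G₂/∂z = -2*z^2 + 4*z + 3
(∇×G)₂ = ∂G₁/∂z − ∂G₃/∂x = -6*x
(∇×G)₃ = ∂G₂/∂x − ∂G₁/∂y = -5
∇×G = (-2*z^2 + 4*z + 3, -6*x, -5)
At (-3, -2, 2): (3, 18, -5).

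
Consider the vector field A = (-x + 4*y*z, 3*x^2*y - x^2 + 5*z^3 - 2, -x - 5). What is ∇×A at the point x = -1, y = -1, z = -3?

(∇×A)₁ = ∂A₃/∂y − ∂A₂/∂z = -15*z^2
(∇×A)₂ = ∂A₁/∂z − ∂A₃/∂x = 4*y + 1
(∇×A)₃ = ∂A₂/∂x − ∂A₁/∂y = 6*x*y - 2*x - 4*z
∇×A = (-15*z^2, 4*y + 1, 6*x*y - 2*x - 4*z)
At (-1, -1, -3): (-135, -3, 20).

(-135, -3, 20)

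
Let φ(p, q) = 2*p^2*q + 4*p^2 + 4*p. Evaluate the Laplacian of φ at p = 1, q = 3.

∂²φ/∂p² = 4*(q + 2)
∂²φ/∂q² = 0
∇²φ = 4*q + 8
At (1, 3): 20.

20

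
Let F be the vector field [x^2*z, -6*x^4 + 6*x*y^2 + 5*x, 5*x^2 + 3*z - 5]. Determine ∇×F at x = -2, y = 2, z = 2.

(∇×F)₁ = ∂F₃/∂y − ∂F₂/∂z = 0
(∇×F)₂ = ∂F₁/∂z − ∂F₃/∂x = x^2 - 10*x
(∇×F)₃ = ∂F₂/∂x − ∂F₁/∂y = -24*x^3 + 6*y^2 + 5
∇×F = (0, x^2 - 10*x, -24*x^3 + 6*y^2 + 5)
At (-2, 2, 2): (0, 24, 221).

(0, 24, 221)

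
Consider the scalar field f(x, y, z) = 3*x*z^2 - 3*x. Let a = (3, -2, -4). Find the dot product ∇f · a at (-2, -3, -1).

-48

∂f/∂x = 3*z^2 - 3
∂f/∂y = 0
∂f/∂z = 6*x*z
∇f at (-2, -3, -1) = (0, 0, 12)
∇f · a = (0)(3) + (0)(-2) + (12)(-4) = -48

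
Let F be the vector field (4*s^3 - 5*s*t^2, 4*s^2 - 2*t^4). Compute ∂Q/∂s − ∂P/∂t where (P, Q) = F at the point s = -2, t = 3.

-76

∂F₂/∂s = 8*s
∂F₁/∂t = -10*s*t
Scalar curl = 10*s*t + 8*s
At (-2, 3): -76.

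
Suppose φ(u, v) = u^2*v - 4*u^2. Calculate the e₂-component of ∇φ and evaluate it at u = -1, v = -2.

1

(∇φ)_2 = ∂φ/∂v = u^2
At (-1, -2): 1.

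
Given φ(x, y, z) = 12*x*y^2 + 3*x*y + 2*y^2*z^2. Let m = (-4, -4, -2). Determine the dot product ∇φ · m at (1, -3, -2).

∂φ/∂x = 12*y^2 + 3*y
∂φ/∂y = 24*x*y + 3*x + 4*y*z^2
∂φ/∂z = 4*y^2*z
∇φ at (1, -3, -2) = (99, -117, -72)
∇φ · m = (99)(-4) + (-117)(-4) + (-72)(-2) = 216

216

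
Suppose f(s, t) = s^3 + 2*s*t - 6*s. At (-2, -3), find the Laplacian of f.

∂²f/∂s² = 6*s
∂²f/∂t² = 0
∇²f = 6*s
At (-2, -3): -12.

-12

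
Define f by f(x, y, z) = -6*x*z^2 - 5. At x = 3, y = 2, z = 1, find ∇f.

∂f/∂x = -6*z^2
∂f/∂y = 0
∂f/∂z = -12*x*z
∇f = (-6*z^2, 0, -12*x*z)
At (3, 2, 1): (-6, 0, -36).

(-6, 0, -36)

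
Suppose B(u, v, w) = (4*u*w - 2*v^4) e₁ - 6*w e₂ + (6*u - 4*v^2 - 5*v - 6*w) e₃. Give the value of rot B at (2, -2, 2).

(17, 2, -64)

(∇×B)₁ = ∂B₃/∂v − ∂B₂/∂w = -8*v + 1
(∇×B)₂ = ∂B₁/∂w − ∂B₃/∂u = 4*u - 6
(∇×B)₃ = ∂B₂/∂u − ∂B₁/∂v = 8*v^3
∇×B = (-8*v + 1, 4*u - 6, 8*v^3)
At (2, -2, 2): (17, 2, -64).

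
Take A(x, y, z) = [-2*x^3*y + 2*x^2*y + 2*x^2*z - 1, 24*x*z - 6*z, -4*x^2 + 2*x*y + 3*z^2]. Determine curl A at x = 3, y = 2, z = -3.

(∇×A)₁ = ∂A₃/∂y − ∂A₂/∂z = -22*x + 6
(∇×A)₂ = ∂A₁/∂z − ∂A₃/∂x = 2*x^2 + 8*x - 2*y
(∇×A)₃ = ∂A₂/∂x − ∂A₁/∂y = 2*x^3 - 2*x^2 + 24*z
∇×A = (-22*x + 6, 2*x^2 + 8*x - 2*y, 2*x^3 - 2*x^2 + 24*z)
At (3, 2, -3): (-60, 38, -36).

(-60, 38, -36)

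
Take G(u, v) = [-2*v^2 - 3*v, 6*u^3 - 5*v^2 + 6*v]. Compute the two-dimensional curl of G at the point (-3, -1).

∂G₂/∂u = 18*u^2
∂G₁/∂v = -4*v - 3
Scalar curl = 18*u^2 + 4*v + 3
At (-3, -1): 161.

161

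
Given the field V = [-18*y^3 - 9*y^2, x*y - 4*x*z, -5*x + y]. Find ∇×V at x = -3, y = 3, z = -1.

(-11, 5, 547)

(∇×V)₁ = ∂V₃/∂y − ∂V₂/∂z = 4*x + 1
(∇×V)₂ = ∂V₁/∂z − ∂V₃/∂x = 5
(∇×V)₃ = ∂V₂/∂x − ∂V₁/∂y = 54*y^2 + 19*y - 4*z
∇×V = (4*x + 1, 5, 54*y^2 + 19*y - 4*z)
At (-3, 3, -1): (-11, 5, 547).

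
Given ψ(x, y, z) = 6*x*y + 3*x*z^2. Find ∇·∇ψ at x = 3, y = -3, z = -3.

18

∂²ψ/∂x² = 0
∂²ψ/∂y² = 0
∂²ψ/∂z² = 6*x
∇²ψ = 6*x
At (3, -3, -3): 18.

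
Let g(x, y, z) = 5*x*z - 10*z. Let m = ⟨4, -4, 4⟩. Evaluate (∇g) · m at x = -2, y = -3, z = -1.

-100

∂g/∂x = 5*z
∂g/∂y = 0
∂g/∂z = 5*x - 10
∇g at (-2, -3, -1) = (-5, 0, -20)
∇g · m = (-5)(4) + (0)(-4) + (-20)(4) = -100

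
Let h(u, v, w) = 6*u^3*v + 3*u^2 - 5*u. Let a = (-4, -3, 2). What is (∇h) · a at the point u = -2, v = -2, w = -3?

∂h/∂u = 18*u^2*v + 6*u - 5
∂h/∂v = 6*u^3
∂h/∂w = 0
∇h at (-2, -2, -3) = (-161, -48, 0)
∇h · a = (-161)(-4) + (-48)(-3) + (0)(2) = 788

788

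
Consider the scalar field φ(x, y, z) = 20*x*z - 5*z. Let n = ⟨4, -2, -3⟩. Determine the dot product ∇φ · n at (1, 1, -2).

∂φ/∂x = 20*z
∂φ/∂y = 0
∂φ/∂z = 20*x - 5
∇φ at (1, 1, -2) = (-40, 0, 15)
∇φ · n = (-40)(4) + (0)(-2) + (15)(-3) = -205

-205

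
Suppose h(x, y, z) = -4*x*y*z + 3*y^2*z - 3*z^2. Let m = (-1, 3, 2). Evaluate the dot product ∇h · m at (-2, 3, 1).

∂h/∂x = -4*y*z
∂h/∂y = -4*x*z + 6*y*z
∂h/∂z = -4*x*y + 3*y^2 - 6*z
∇h at (-2, 3, 1) = (-12, 26, 45)
∇h · m = (-12)(-1) + (26)(3) + (45)(2) = 180

180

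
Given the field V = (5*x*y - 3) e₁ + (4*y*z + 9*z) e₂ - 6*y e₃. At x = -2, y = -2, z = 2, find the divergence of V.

-2

∂V₁/∂x = 5*y
∂V₂/∂y = 4*z
∂V₃/∂z = 0
∇·V = 5*y + 4*z
At (-2, -2, 2): -2.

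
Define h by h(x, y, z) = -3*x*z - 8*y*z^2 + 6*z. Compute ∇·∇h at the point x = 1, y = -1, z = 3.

16

∂²h/∂x² = 0
∂²h/∂y² = 0
∂²h/∂z² = -16*y
∇²h = -16*y
At (1, -1, 3): 16.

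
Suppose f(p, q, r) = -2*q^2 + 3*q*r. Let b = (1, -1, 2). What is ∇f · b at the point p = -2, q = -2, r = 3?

-29

∂f/∂p = 0
∂f/∂q = -4*q + 3*r
∂f/∂r = 3*q
∇f at (-2, -2, 3) = (0, 17, -6)
∇f · b = (0)(1) + (17)(-1) + (-6)(2) = -29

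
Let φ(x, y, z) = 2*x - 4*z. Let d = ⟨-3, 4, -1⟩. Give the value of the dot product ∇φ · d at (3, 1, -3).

-2

∂φ/∂x = 2
∂φ/∂y = 0
∂φ/∂z = -4
∇φ at (3, 1, -3) = (2, 0, -4)
∇φ · d = (2)(-3) + (0)(4) + (-4)(-1) = -2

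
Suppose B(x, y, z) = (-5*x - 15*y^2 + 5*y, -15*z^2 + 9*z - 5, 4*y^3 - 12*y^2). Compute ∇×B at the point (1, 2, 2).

(51, 0, 55)

(∇×B)₁ = ∂B₃/∂y − ∂B₂/∂z = 12*y^2 - 24*y + 30*z - 9
(∇×B)₂ = ∂B₁/∂z − ∂B₃/∂x = 0
(∇×B)₃ = ∂B₂/∂x − ∂B₁/∂y = 30*y - 5
∇×B = (12*y^2 - 24*y + 30*z - 9, 0, 30*y - 5)
At (1, 2, 2): (51, 0, 55).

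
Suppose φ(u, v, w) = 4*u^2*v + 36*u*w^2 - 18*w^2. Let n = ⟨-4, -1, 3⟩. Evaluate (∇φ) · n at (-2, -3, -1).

188

∂φ/∂u = 8*u*v + 36*w^2
∂φ/∂v = 4*u^2
∂φ/∂w = 72*u*w - 36*w
∇φ at (-2, -3, -1) = (84, 16, 180)
∇φ · n = (84)(-4) + (16)(-1) + (180)(3) = 188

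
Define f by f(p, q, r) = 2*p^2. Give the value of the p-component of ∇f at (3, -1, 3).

(∇f)_1 = ∂f/∂p = 4*p
At (3, -1, 3): 12.

12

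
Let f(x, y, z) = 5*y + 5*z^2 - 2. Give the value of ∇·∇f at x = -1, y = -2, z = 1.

10

∂²f/∂x² = 0
∂²f/∂y² = 0
∂²f/∂z² = 10
∇²f = 10
At (-1, -2, 1): 10.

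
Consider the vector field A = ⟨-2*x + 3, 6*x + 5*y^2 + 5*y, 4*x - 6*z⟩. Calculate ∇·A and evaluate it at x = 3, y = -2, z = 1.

∂A₁/∂x = -2
∂A₂/∂y = 10*y + 5
∂A₃/∂z = -6
∇·A = 10*y - 3
At (3, -2, 1): -23.

-23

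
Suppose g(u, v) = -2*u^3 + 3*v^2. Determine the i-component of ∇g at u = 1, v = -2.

-6

(∇g)_1 = ∂g/∂u = -6*u^2
At (1, -2): -6.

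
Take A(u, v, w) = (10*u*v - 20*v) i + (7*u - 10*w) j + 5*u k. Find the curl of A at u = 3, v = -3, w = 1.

(10, -5, -3)

(∇×A)₁ = ∂A₃/∂v − ∂A₂/∂w = 10
(∇×A)₂ = ∂A₁/∂w − ∂A₃/∂u = -5
(∇×A)₃ = ∂A₂/∂u − ∂A₁/∂v = -10*u + 27
∇×A = (10, -5, -10*u + 27)
At (3, -3, 1): (10, -5, -3).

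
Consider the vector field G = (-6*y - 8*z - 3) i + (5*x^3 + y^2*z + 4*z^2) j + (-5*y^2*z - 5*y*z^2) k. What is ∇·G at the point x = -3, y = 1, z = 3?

∂G₁/∂x = 0
∂G₂/∂y = 2*y*z
∂G₃/∂z = -5*y^2 - 10*y*z
∇·G = -5*y^2 - 8*y*z
At (-3, 1, 3): -29.

-29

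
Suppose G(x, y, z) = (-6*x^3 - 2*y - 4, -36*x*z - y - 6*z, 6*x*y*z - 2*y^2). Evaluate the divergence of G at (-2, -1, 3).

∂G₁/∂x = -18*x^2
∂G₂/∂y = -1
∂G₃/∂z = 6*x*y
∇·G = -18*x^2 + 6*x*y - 1
At (-2, -1, 3): -61.

-61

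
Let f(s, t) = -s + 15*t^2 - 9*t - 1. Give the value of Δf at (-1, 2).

30

∂²f/∂s² = 0
∂²f/∂t² = 30
∇²f = 30
At (-1, 2): 30.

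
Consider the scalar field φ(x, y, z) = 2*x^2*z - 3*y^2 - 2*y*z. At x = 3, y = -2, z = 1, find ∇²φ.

∂²φ/∂x² = 4*z
∂²φ/∂y² = -6
∂²φ/∂z² = 0
∇²φ = 4*z - 6
At (3, -2, 1): -2.

-2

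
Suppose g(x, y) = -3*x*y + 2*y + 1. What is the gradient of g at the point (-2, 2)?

∂g/∂x = -3*y
∂g/∂y = -3*x + 2
∇g = (-3*y, -3*x + 2)
At (-2, 2): (-6, 8).

(-6, 8)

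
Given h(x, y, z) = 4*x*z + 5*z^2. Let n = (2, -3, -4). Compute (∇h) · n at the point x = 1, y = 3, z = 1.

-48

∂h/∂x = 4*z
∂h/∂y = 0
∂h/∂z = 4*x + 10*z
∇h at (1, 3, 1) = (4, 0, 14)
∇h · n = (4)(2) + (0)(-3) + (14)(-4) = -48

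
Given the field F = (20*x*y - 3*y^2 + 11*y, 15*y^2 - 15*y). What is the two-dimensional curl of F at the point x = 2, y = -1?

-57

∂F₂/∂x = 0
∂F₁/∂y = 20*x - 6*y + 11
Scalar curl = -20*x + 6*y - 11
At (2, -1): -57.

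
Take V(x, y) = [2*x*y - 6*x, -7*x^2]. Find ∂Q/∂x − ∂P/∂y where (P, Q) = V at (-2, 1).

32

∂V₂/∂x = -14*x
∂V₁/∂y = 2*x
Scalar curl = -16*x
At (-2, 1): 32.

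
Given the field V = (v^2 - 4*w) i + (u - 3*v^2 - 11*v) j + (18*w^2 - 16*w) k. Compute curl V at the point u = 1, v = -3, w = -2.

(∇×V)₁ = ∂V₃/∂v − ∂V₂/∂w = 0
(∇×V)₂ = ∂V₁/∂w − ∂V₃/∂u = -4
(∇×V)₃ = ∂V₂/∂u − ∂V₁/∂v = -2*v + 1
∇×V = (0, -4, -2*v + 1)
At (1, -3, -2): (0, -4, 7).

(0, -4, 7)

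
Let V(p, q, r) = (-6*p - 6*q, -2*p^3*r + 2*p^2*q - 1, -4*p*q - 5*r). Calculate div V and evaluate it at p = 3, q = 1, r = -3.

∂V₁/∂p = -6
∂V₂/∂q = 2*p^2
∂V₃/∂r = -5
∇·V = 2*p^2 - 11
At (3, 1, -3): 7.

7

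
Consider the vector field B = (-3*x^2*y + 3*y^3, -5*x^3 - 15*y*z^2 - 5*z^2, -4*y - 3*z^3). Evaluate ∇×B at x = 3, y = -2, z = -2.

(96, 0, -144)

(∇×B)₁ = ∂B₃/∂y − ∂B₂/∂z = 30*y*z + 10*z - 4
(∇×B)₂ = ∂B₁/∂z − ∂B₃/∂x = 0
(∇×B)₃ = ∂B₂/∂x − ∂B₁/∂y = -12*x^2 - 9*y^2
∇×B = (30*y*z + 10*z - 4, 0, -12*x^2 - 9*y^2)
At (3, -2, -2): (96, 0, -144).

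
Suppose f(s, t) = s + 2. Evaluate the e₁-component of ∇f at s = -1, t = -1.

1

(∇f)_1 = ∂f/∂s = 1
At (-1, -1): 1.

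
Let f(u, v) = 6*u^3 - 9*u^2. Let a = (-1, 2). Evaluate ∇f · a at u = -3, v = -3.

-216

∂f/∂u = 18*u^2 - 18*u
∂f/∂v = 0
∇f at (-3, -3) = (216, 0)
∇f · a = (216)(-1) + (0)(2) = -216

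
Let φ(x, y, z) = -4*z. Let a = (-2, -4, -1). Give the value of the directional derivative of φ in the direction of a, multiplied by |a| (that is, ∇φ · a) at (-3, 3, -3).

4

∂φ/∂x = 0
∂φ/∂y = 0
∂φ/∂z = -4
∇φ at (-3, 3, -3) = (0, 0, -4)
∇φ · a = (0)(-2) + (0)(-4) + (-4)(-1) = 4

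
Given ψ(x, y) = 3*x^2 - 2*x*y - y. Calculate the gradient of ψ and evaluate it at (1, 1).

∂ψ/∂x = 6*x - 2*y
∂ψ/∂y = -2*x - 1
∇ψ = (6*x - 2*y, -2*x - 1)
At (1, 1): (4, -3).

(4, -3)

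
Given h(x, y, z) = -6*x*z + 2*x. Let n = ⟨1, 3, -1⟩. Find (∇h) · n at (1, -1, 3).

-10

∂h/∂x = -6*z + 2
∂h/∂y = 0
∂h/∂z = -6*x
∇h at (1, -1, 3) = (-16, 0, -6)
∇h · n = (-16)(1) + (0)(3) + (-6)(-1) = -10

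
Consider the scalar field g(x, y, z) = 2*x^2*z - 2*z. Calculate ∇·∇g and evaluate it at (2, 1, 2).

∂²g/∂x² = 4*z
∂²g/∂y² = 0
∂²g/∂z² = 0
∇²g = 4*z
At (2, 1, 2): 8.

8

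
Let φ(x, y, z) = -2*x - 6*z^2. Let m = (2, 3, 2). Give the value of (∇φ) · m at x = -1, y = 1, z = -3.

68

∂φ/∂x = -2
∂φ/∂y = 0
∂φ/∂z = -12*z
∇φ at (-1, 1, -3) = (-2, 0, 36)
∇φ · m = (-2)(2) + (0)(3) + (36)(2) = 68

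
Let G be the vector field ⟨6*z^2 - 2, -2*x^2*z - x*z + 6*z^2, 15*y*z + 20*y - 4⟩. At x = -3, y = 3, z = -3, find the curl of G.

(26, -36, -33)

(∇×G)₁ = ∂G₃/∂y − ∂G₂/∂z = 2*x^2 + x + 3*z + 20
(∇×G)₂ = ∂G₁/∂z − ∂G₃/∂x = 12*z
(∇×G)₃ = ∂G₂/∂x − ∂G₁/∂y = -4*x*z - z
∇×G = (2*x^2 + x + 3*z + 20, 12*z, -4*x*z - z)
At (-3, 3, -3): (26, -36, -33).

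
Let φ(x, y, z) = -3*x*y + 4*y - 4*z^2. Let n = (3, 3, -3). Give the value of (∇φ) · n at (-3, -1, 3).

120

∂φ/∂x = -3*y
∂φ/∂y = -3*x + 4
∂φ/∂z = -8*z
∇φ at (-3, -1, 3) = (3, 13, -24)
∇φ · n = (3)(3) + (13)(3) + (-24)(-3) = 120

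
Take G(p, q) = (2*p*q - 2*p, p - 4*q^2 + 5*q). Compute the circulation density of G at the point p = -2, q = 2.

5

∂G₂/∂p = 1
∂G₁/∂q = 2*p
Scalar curl = -2*p + 1
At (-2, 2): 5.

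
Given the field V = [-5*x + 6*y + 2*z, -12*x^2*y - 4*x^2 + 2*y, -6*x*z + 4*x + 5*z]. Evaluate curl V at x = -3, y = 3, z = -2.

(∇×V)₁ = ∂V₃/∂y − ∂V₂/∂z = 0
(∇×V)₂ = ∂V₁/∂z − ∂V₃/∂x = 6*z - 2
(∇×V)₃ = ∂V₂/∂x − ∂V₁/∂y = -24*x*y - 8*x - 6
∇×V = (0, 6*z - 2, -24*x*y - 8*x - 6)
At (-3, 3, -2): (0, -14, 234).

(0, -14, 234)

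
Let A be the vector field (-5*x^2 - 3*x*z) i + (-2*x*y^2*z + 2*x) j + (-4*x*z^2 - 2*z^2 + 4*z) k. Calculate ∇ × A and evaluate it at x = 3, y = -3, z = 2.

(∇×A)₁ = ∂A₃/∂y − ∂A₂/∂z = 2*x*y^2
(∇×A)₂ = ∂A₁/∂z − ∂A₃/∂x = -3*x + 4*z^2
(∇×A)₃ = ∂A₂/∂x − ∂A₁/∂y = -2*y^2*z + 2
∇×A = (2*x*y^2, -3*x + 4*z^2, -2*y^2*z + 2)
At (3, -3, 2): (54, 7, -34).

(54, 7, -34)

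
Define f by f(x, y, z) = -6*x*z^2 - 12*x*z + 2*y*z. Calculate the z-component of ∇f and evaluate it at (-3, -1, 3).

142

(∇f)_3 = ∂f/∂z = -12*x*z - 12*x + 2*y
At (-3, -1, 3): 142.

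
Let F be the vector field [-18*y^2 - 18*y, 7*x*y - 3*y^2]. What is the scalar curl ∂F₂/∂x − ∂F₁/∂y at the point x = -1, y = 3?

147

∂F₂/∂x = 7*y
∂F₁/∂y = -36*y - 18
Scalar curl = 43*y + 18
At (-1, 3): 147.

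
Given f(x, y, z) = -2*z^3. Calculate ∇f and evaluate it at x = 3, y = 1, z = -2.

(0, 0, -24)

∂f/∂x = 0
∂f/∂y = 0
∂f/∂z = -6*z^2
∇f = (0, 0, -6*z^2)
At (3, 1, -2): (0, 0, -24).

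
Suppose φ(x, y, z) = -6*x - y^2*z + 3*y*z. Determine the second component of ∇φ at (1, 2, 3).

(∇φ)_2 = ∂φ/∂y = -2*y*z + 3*z
At (1, 2, 3): -3.

-3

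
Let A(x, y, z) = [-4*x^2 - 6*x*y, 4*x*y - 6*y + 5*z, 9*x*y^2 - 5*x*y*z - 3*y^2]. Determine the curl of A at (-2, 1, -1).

(∇×A)₁ = ∂A₃/∂y − ∂A₂/∂z = 18*x*y - 5*x*z - 6*y - 5
(∇×A)₂ = ∂A₁/∂z − ∂A₃/∂x = -9*y^2 + 5*y*z
(∇×A)₃ = ∂A₂/∂x − ∂A₁/∂y = 6*x + 4*y
∇×A = (18*x*y - 5*x*z - 6*y - 5, -9*y^2 + 5*y*z, 6*x + 4*y)
At (-2, 1, -1): (-57, -14, -8).

(-57, -14, -8)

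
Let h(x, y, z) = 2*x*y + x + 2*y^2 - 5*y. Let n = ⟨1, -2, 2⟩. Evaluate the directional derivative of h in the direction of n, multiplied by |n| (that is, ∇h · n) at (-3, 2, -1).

11

∂h/∂x = 2*y + 1
∂h/∂y = 2*x + 4*y - 5
∂h/∂z = 0
∇h at (-3, 2, -1) = (5, -3, 0)
∇h · n = (5)(1) + (-3)(-2) + (0)(2) = 11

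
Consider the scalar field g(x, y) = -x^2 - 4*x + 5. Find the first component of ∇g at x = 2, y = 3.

(∇g)_1 = ∂g/∂x = -2*x - 4
At (2, 3): -8.

-8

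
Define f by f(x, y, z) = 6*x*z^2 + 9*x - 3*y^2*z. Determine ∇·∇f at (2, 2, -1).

∂²f/∂x² = 0
∂²f/∂y² = -6*z
∂²f/∂z² = 12*x
∇²f = 12*x - 6*z
At (2, 2, -1): 30.

30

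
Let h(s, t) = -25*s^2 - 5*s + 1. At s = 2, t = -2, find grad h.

∂h/∂s = -50*s - 5
∂h/∂t = 0
∇h = (-50*s - 5, 0)
At (2, -2): (-105, 0).

(-105, 0)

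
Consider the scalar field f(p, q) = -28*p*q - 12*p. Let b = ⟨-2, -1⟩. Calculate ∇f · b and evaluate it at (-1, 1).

52

∂f/∂p = -28*q - 12
∂f/∂q = -28*p
∇f at (-1, 1) = (-40, 28)
∇f · b = (-40)(-2) + (28)(-1) = 52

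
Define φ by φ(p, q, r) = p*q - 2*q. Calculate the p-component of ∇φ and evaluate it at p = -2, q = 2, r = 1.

(∇φ)_1 = ∂φ/∂p = q
At (-2, 2, 1): 2.

2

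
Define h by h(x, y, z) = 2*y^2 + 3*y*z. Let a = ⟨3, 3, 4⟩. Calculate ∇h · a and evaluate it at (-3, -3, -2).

∂h/∂x = 0
∂h/∂y = 4*y + 3*z
∂h/∂z = 3*y
∇h at (-3, -3, -2) = (0, -18, -9)
∇h · a = (0)(3) + (-18)(3) + (-9)(4) = -90

-90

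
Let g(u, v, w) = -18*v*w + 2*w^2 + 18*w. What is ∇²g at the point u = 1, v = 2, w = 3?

∂²g/∂u² = 0
∂²g/∂v² = 0
∂²g/∂w² = 4
∇²g = 4
At (1, 2, 3): 4.

4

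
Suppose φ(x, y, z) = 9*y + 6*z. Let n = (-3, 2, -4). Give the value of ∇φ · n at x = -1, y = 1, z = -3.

∂φ/∂x = 0
∂φ/∂y = 9
∂φ/∂z = 6
∇φ at (-1, 1, -3) = (0, 9, 6)
∇φ · n = (0)(-3) + (9)(2) + (6)(-4) = -6

-6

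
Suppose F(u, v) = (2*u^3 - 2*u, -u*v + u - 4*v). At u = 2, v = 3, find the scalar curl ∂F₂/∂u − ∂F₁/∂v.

∂F₂/∂u = -v + 1
∂F₁/∂v = 0
Scalar curl = -v + 1
At (2, 3): -2.

-2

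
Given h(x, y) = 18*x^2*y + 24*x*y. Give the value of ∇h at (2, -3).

(-288, 120)

∂h/∂x = 36*x*y + 24*y
∂h/∂y = 18*x^2 + 24*x
∇h = (36*x*y + 24*y, 18*x^2 + 24*x)
At (2, -3): (-288, 120).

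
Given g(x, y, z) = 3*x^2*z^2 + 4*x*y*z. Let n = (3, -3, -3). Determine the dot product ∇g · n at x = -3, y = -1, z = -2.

24

∂g/∂x = 6*x*z^2 + 4*y*z
∂g/∂y = 4*x*z
∂g/∂z = 6*x^2*z + 4*x*y
∇g at (-3, -1, -2) = (-64, 24, -96)
∇g · n = (-64)(3) + (24)(-3) + (-96)(-3) = 24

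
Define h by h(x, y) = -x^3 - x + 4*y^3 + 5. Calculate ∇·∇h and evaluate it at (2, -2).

-60

∂²h/∂x² = -6*x
∂²h/∂y² = 24*y
∇²h = -6*x + 24*y
At (2, -2): -60.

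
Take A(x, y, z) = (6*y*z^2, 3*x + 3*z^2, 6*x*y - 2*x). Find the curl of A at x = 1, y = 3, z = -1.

(∇×A)₁ = ∂A₃/∂y − ∂A₂/∂z = 6*x - 6*z
(∇×A)₂ = ∂A₁/∂z − ∂A₃/∂x = 12*y*z - 6*y + 2
(∇×A)₃ = ∂A₂/∂x − ∂A₁/∂y = -6*z^2 + 3
∇×A = (6*x - 6*z, 12*y*z - 6*y + 2, -6*z^2 + 3)
At (1, 3, -1): (12, -52, -3).

(12, -52, -3)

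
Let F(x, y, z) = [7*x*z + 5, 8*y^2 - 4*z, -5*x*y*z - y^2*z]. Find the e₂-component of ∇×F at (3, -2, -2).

41

(∇×F)_2 = ∂F₁/∂z − ∂F₃/∂x
= 7*x − (-5*y*z)
= 7*x + 5*y*z
At (3, -2, -2): 41.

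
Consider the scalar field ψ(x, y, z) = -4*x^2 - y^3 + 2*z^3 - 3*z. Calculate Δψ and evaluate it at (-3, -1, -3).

-38

∂²ψ/∂x² = -8
∂²ψ/∂y² = -6*y
∂²ψ/∂z² = 12*z
∇²ψ = -6*y + 12*z - 8
At (-3, -1, -3): -38.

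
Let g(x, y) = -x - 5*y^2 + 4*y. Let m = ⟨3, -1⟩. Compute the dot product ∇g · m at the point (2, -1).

-17

∂g/∂x = -1
∂g/∂y = -10*y + 4
∇g at (2, -1) = (-1, 14)
∇g · m = (-1)(3) + (14)(-1) = -17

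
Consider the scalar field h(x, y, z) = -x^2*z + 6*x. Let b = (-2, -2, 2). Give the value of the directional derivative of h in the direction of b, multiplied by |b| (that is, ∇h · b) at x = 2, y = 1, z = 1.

∂h/∂x = -2*x*z + 6
∂h/∂y = 0
∂h/∂z = -x^2
∇h at (2, 1, 1) = (2, 0, -4)
∇h · b = (2)(-2) + (0)(-2) + (-4)(2) = -12

-12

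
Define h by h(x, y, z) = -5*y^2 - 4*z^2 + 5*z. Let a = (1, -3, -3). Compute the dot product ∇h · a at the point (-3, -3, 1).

∂h/∂x = 0
∂h/∂y = -10*y
∂h/∂z = -8*z + 5
∇h at (-3, -3, 1) = (0, 30, -3)
∇h · a = (0)(1) + (30)(-3) + (-3)(-3) = -81

-81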